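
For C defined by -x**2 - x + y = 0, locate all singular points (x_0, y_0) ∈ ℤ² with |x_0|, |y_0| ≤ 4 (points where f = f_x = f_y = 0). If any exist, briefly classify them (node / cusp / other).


No singular points in the scanned grid; C is smooth there.

Compute partial derivatives:
  f_x = -2*x - 1.
  f_y = 1.
f_y = 1 is a nonzero constant, so f_y never vanishes: no point (x, y) can satisfy f = f_x = f_y = 0. In particular no (x, y) ∈ {−4, ..., 4}² is singular; the curve is smooth.


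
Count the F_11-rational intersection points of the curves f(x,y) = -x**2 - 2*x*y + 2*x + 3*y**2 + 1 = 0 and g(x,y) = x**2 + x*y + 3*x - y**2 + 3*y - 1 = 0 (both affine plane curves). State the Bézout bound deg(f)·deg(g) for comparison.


Common zeros: ∅; count = 0; Bézout bound = 4.

deg(f) = 2, deg(g) = 2, so Bézout bound = 4.
Scan x ∈ F_11. For each x, list the y ∈ F_11 with f(x, y) ≡ 0 and those with g(x, y) ≡ 0 (mod 11); the common zeros in that column are the intersection.
  x = 0: f ≡ 0 at y ∈ ∅; g ≡ 0 at y ∈ {5, 9}; common: ∅.
  x = 1: f ≡ 0 at y ∈ ∅; g ≡ 0 at y ∈ ∅; common: ∅.
  x = 2: f ≡ 0 at y ∈ {1, 4}; g ≡ 0 at y ∈ ∅; common: ∅.
  x = 3: f ≡ 0 at y ∈ {4, 9}; g ≡ 0 at y ∈ {1, 5}; common: ∅.
  x = 4: f ≡ 0 at y ∈ {2, 8}; g ≡ 0 at y ∈ {1, 6}; common: ∅.
  x = 5: f ≡ 0 at y ∈ {2, 5}; g ≡ 0 at y ∈ {4}; common: ∅.
  x = 6: f ≡ 0 at y ∈ ∅; g ≡ 0 at y ∈ ∅; common: ∅.
  x = 7: f ≡ 0 at y ∈ ∅; g ≡ 0 at y ∈ ∅; common: ∅.
  x = 8: f ≡ 0 at y ∈ ∅; g ≡ 0 at y ∈ ∅; common: ∅.
  x = 9: f ≡ 0 at y ∈ {1, 5}; g ≡ 0 at y ∈ {6}; common: ∅.
  x = 10: f ≡ 0 at y ∈ ∅; g ≡ 0 at y ∈ {4, 9}; common: ∅.
Collecting: common zeros = ∅, so the count is 0.
Comparison with the Bézout bound: 0 ≤ 4 = deg(f)·deg(g), as expected for curves with no common component (the affine F_11-count falls short of the bound because intersections may lie at infinity, over extension fields, or carry multiplicity).


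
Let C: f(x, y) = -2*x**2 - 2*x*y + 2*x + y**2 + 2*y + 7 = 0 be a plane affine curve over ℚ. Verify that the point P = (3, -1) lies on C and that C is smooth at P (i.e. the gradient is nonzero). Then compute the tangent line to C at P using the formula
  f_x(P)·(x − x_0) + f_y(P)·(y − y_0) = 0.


Tangent line at P: -8*x - 6*y + 18 = 0.

Step 1: f(3, -1) = 0, so P lies on C.
Step 2: partial derivatives
  f_x(x, y) = -4*x - 2*y + 2, f_y(x, y) = -2*x + 2*y + 2.
  f_x(P) = -8, f_y(P) = -6 (gradient nonzero, so P is smooth).
Step 3: tangent line at P: -8·(x − 3) + -6·(y − -1) = 0.
Expanding: -8*x - 6*y + 18 = 0.


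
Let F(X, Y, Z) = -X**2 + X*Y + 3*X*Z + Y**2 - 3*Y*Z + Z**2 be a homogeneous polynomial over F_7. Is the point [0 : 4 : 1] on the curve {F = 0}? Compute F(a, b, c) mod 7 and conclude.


F(0,4,1) ≡ 5 (mod 7); P is NOT on the curve.

Evaluate F(0, 4, 1) term-by-term (mod 7).
  -X**2 ↦ -1·0·1·1 = 0
  X*Y ↦ 1·0·4·1 = 0
  3*X*Z ↦ 3·0·1·1 = 0
  Y**2 ↦ 1·1·16·1 = 16
  -3*Y*Z ↦ -3·1·4·1 = -12
  Z**2 ↦ 1·1·1·1 = 1
Sum: F(0, 4, 1) = (0) + (0) + (0) + (16) + (-12) + (1) = 5.
Reducing mod 7: 5 ≡ 5 (mod 7).
Since F(a, b, c) ≡ 5 ≠ 0 (mod 7), P does NOT lie on the curve.


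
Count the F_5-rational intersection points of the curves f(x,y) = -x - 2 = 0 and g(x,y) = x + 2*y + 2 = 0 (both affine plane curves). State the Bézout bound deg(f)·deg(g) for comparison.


Common zeros: {(3, 0)}; count = 1; Bézout bound = 1.

deg(f) = 1, deg(g) = 1, so Bézout bound = 1.
Scan x ∈ F_5. For each x, list the y ∈ F_5 with f(x, y) ≡ 0 and those with g(x, y) ≡ 0 (mod 5); the common zeros in that column are the intersection.
  x = 0: f ≡ 0 at y ∈ ∅; g ≡ 0 at y ∈ {4}; common: ∅.
  x = 1: f ≡ 0 at y ∈ ∅; g ≡ 0 at y ∈ {1}; common: ∅.
  x = 2: f ≡ 0 at y ∈ ∅; g ≡ 0 at y ∈ {3}; common: ∅.
  x = 3: f ≡ 0 at y ∈ {0, 1, 2, 3, 4}; g ≡ 0 at y ∈ {0}; common: {0}.
  x = 4: f ≡ 0 at y ∈ ∅; g ≡ 0 at y ∈ {2}; common: ∅.
Collecting: common zeros = {(3, 0)}, so the count is 1.
Comparison with the Bézout bound: 1 ≤ 1 = deg(f)·deg(g), as expected for curves with no common component (the bound is attained).


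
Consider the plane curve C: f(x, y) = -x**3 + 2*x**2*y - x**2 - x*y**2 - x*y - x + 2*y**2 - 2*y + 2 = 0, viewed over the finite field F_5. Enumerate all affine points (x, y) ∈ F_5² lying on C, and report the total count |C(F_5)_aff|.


Affine F_5-points: {(1, 3), (2, 3), (3, 1), (3, 2), (4, 4)}; count = 5.

For each of the 25 pairs (x, y) ∈ F_5², evaluate f(x, y) mod 5. Record the zeros.
  x = 0: [0↦2, 1↦2, 2↦1, 3↦4, 4↦1]  zeros at y ∈ ∅
  x = 1: [0↦4, 1↦4, 2↦1, 3↦0, 4↦1]  zeros at y ∈ {3}
  x = 2: [0↦3, 1↦2, 2↦1, 3↦0, 4↦4]  zeros at y ∈ {3}
  x = 3: [0↦3, 1↦0, 2↦0, 3↦3, 4↦4]  zeros at y ∈ {1, 2}
  x = 4: [0↦3, 1↦2, 2↦2, 3↦3, 4↦0]  zeros at y ∈ {4}
Collecting zeros: affine points = {(1, 3), (2, 3), (3, 1), (3, 2), (4, 4)}.
Total count |C(F_5)_aff| = 5.


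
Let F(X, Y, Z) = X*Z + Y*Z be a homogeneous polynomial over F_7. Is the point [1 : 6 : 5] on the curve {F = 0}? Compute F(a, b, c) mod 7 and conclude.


F(1,6,5) ≡ 0 (mod 7); P is on the curve.

Evaluate F(1, 6, 5) term-by-term (mod 7).
  X*Z ↦ 1·1·1·5 = 5
  Y*Z ↦ 1·1·6·5 = 30
Sum: F(1, 6, 5) = (5) + (30) = 35.
Reducing mod 7: 35 ≡ 0 (mod 7).
Since F(a, b, c) ≡ 0 (mod 7), P lies on the curve.


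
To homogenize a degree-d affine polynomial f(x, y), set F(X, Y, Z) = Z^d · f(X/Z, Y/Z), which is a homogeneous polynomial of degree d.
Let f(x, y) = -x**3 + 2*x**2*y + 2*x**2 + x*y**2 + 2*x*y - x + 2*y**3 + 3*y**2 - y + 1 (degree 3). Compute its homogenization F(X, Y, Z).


F(X, Y, Z) = -X**3 + 2*X**2*Y + 2*X**2*Z + X*Y**2 + 2*X*Y*Z - X*Z**2 + 2*Y**3 + 3*Y**2*Z - Y*Z**2 + Z**3

deg(f) = 3.
Substitute x = X/Z, y = Y/Z into f, then multiply by Z^3.
  monomial -1·x^3·y^0 ↦ -1·X^3·Y^0·Z^0.
  monomial 2·x^2·y^1 ↦ 2·X^2·Y^1·Z^0.
  monomial 2·x^2·y^0 ↦ 2·X^2·Y^0·Z^1.
  monomial 1·x^1·y^2 ↦ 1·X^1·Y^2·Z^0.
  monomial 2·x^1·y^1 ↦ 2·X^1·Y^1·Z^1.
  monomial -1·x^1·y^0 ↦ -1·X^1·Y^0·Z^2.
  monomial 2·x^0·y^3 ↦ 2·X^0·Y^3·Z^0.
  monomial 3·x^0·y^2 ↦ 3·X^0·Y^2·Z^1.
  monomial -1·x^0·y^1 ↦ -1·X^0·Y^1·Z^2.
  monomial 1·x^0·y^0 ↦ 1·X^0·Y^0·Z^3.
Collecting: F(X, Y, Z) = -X**3 + 2*X**2*Y + 2*X**2*Z + X*Y**2 + 2*X*Y*Z - X*Z**2 + 2*Y**3 + 3*Y**2*Z - Y*Z**2 + Z**3.


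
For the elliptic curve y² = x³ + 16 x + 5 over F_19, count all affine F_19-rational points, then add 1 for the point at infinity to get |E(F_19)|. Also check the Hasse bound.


Affine points = {(0, 9), (0, 10), (2, 8), (2, 11), (3, 2), (3, 17), (4, 0), (5, 1), (5, 18), (7, 2), (7, 17), (9, 2), (9, 17), (10, 5), (10, 14), (11, 7), (11, 12), (12, 5), (12, 14), (13, 4), (13, 15), (14, 3), (14, 16), (16, 5), (16, 14), (18, 8), (18, 11)}; affine count = 27; |E(F_19)| = 28.

Discriminant check: Δ ∝ 4a³ + 27b² = 4·16³ + 27·5² = 4·4096 + 27·25 ≡ 16 (mod 19). Nonzero ⇒ E is nonsingular.
For each x ∈ F_19, compute rhs = x³ + 16·x + 5 mod 19, then count y ∈ F_19 with y² ≡ rhs.
  x = 0: rhs = 5, matching y values: 9, 10 (2 points).
  x = 1: rhs = 3, matching y values: none (0 points).
  x = 2: rhs = 7, matching y values: 8, 11 (2 points).
  x = 3: rhs = 4, matching y values: 2, 17 (2 points).
  x = 4: rhs = 0, matching y values: 0 (1 points).
  x = 5: rhs = 1, matching y values: 1, 18 (2 points).
  x = 6: rhs = 13, matching y values: none (0 points).
  x = 7: rhs = 4, matching y values: 2, 17 (2 points).
  x = 8: rhs = 18, matching y values: none (0 points).
  x = 9: rhs = 4, matching y values: 2, 17 (2 points).
  x = 10: rhs = 6, matching y values: 5, 14 (2 points).
  x = 11: rhs = 11, matching y values: 7, 12 (2 points).
  x = 12: rhs = 6, matching y values: 5, 14 (2 points).
  x = 13: rhs = 16, matching y values: 4, 15 (2 points).
  x = 14: rhs = 9, matching y values: 3, 16 (2 points).
  x = 15: rhs = 10, matching y values: none (0 points).
  x = 16: rhs = 6, matching y values: 5, 14 (2 points).
  x = 17: rhs = 3, matching y values: none (0 points).
  x = 18: rhs = 7, matching y values: 8, 11 (2 points).
Total affine count: 27.
Full point count |E(F_19)| = 27 + 1 = 28.
Hasse bound: |28 − (19+1)| = |8| = 8 ≤ 2√19 ≈ 8.7178 ✓.


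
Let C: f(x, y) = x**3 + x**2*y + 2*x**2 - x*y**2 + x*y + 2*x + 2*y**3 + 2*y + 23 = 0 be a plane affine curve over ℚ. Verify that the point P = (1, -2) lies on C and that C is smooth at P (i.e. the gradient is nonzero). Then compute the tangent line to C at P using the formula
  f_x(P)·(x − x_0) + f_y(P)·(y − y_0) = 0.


Tangent line at P: -x + 32*y + 65 = 0.

Step 1: f(1, -2) = 0, so P lies on C.
Step 2: partial derivatives
  f_x(x, y) = 3*x**2 + 2*x*y + 4*x - y**2 + y + 2, f_y(x, y) = x**2 - 2*x*y + x + 6*y**2 + 2.
  f_x(P) = -1, f_y(P) = 32 (gradient nonzero, so P is smooth).
Step 3: tangent line at P: -1·(x − 1) + 32·(y − -2) = 0.
Expanding: -x + 32*y + 65 = 0.


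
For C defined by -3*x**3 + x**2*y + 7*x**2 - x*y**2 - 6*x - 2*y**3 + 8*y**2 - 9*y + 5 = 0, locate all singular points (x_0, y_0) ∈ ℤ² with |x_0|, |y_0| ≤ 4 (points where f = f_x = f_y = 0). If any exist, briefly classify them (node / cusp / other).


Singular points: {(1, 1)}; classification: node.

Compute partial derivatives:
  f_x = -9*x**2 + 2*x*y + 14*x - y**2 - 6.
  f_y = x**2 - 2*x*y - 6*y**2 + 16*y - 9.
Scan x_0 ∈ {−4, ..., 4}. For each x_0, f_y(x_0, y) is a polynomial in y; find its integer roots y ∈ {−4, ..., 4}, then test f_x and f at those candidates.
  x = -4: f_y(-4, y) = -6*y**2 + 24*y + 7; no integer root y with |y| ≤ 4.
  x = -3: f_y(-3, y) = -6*y**2 + 22*y; vanishes at y ∈ {0}. (-3, 0): f_x = -129 ≠ 0.
  x = -2: f_y(-2, y) = -6*y**2 + 20*y - 5; no integer root y with |y| ≤ 4.
  x = -1: f_y(-1, y) = -6*y**2 + 18*y - 8; no integer root y with |y| ≤ 4.
  x = 0: f_y(0, y) = -6*y**2 + 16*y - 9; no integer root y with |y| ≤ 4.
  x = 1: f_y(1, y) = -6*y**2 + 14*y - 8; vanishes at y ∈ {1}. (1, 1): f_x = 0, f = 0 — SINGULAR.
  x = 2: f_y(2, y) = -6*y**2 + 12*y - 5; no integer root y with |y| ≤ 4.
  x = 3: f_y(3, y) = -6*y**2 + 10*y; vanishes at y ∈ {0}. (3, 0): f_x = -45 ≠ 0.
  x = 4: f_y(4, y) = -6*y**2 + 8*y + 7; no integer root y with |y| ≤ 4.
Only singular point on the grid: (1, 1).
Classify: substitute x = 1 + u, y = 1 + v and expand: f = -3*u**3 + u**2*v - u**2 - u*v**2 - 2*v**3 + v**2.
No constant or linear terms (consistent with a singular point). Quadratic part: -u**2 + v**2. Cubic part: -3*u**3 + u**2*v - u*v**2 - 2*v**3.
The quadratic part v**2 - u**2 = (v − u)(v + u) splits into two distinct linear factors, so there are two distinct tangent lines y − 1 = ±(x − 1) — this is a node (ordinary double point).
Classification: node.


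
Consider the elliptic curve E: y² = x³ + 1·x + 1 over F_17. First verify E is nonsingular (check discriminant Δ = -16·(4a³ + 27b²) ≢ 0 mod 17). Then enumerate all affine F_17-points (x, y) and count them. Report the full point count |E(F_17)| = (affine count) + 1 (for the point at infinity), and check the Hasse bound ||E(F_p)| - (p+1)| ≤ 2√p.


Affine points = {(0, 1), (0, 16), (4, 1), (4, 16), (6, 6), (6, 11), (9, 5), (9, 12), (10, 5), (10, 12), (11, 0), (13, 1), (13, 16), (15, 5), (15, 12), (16, 4), (16, 13)}; affine count = 17; |E(F_17)| = 18.

Discriminant check: Δ ∝ 4a³ + 27b² = 4·1³ + 27·1² = 4·1 + 27·1 ≡ 14 (mod 17). Nonzero ⇒ E is nonsingular.
For each x ∈ F_17, compute rhs = x³ + 1·x + 1 mod 17, then count y ∈ F_17 with y² ≡ rhs.
  x = 0: rhs = 1, matching y values: 1, 16 (2 points).
  x = 1: rhs = 3, matching y values: none (0 points).
  x = 2: rhs = 11, matching y values: none (0 points).
  x = 3: rhs = 14, matching y values: none (0 points).
  x = 4: rhs = 1, matching y values: 1, 16 (2 points).
  x = 5: rhs = 12, matching y values: none (0 points).
  x = 6: rhs = 2, matching y values: 6, 11 (2 points).
  x = 7: rhs = 11, matching y values: none (0 points).
  x = 8: rhs = 11, matching y values: none (0 points).
  x = 9: rhs = 8, matching y values: 5, 12 (2 points).
  x = 10: rhs = 8, matching y values: 5, 12 (2 points).
  x = 11: rhs = 0, matching y values: 0 (1 points).
  x = 12: rhs = 7, matching y values: none (0 points).
  x = 13: rhs = 1, matching y values: 1, 16 (2 points).
  x = 14: rhs = 5, matching y values: none (0 points).
  x = 15: rhs = 8, matching y values: 5, 12 (2 points).
  x = 16: rhs = 16, matching y values: 4, 13 (2 points).
Total affine count: 17.
Full point count |E(F_17)| = 17 + 1 = 18.
Hasse bound: |18 − (17+1)| = |0| = 0 ≤ 2√17 ≈ 8.2462 ✓.


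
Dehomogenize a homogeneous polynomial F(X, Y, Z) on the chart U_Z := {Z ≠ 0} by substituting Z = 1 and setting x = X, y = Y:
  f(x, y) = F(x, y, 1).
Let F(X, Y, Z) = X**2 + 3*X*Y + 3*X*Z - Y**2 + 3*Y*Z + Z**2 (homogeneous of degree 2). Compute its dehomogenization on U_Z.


f(x, y) = x**2 + 3*x*y + 3*x - y**2 + 3*y + 1

On U_Z we set Z = 1. Each monomial c·X^i·Y^j·Z^k in F becomes c·x^i·y^j·1^k = c·x^i·y^j.
Substituting Z = 1: F(X, Y, 1) = x**2 + 3*x*y + 3*x - y**2 + 3*y + 1.
Note: deg(f) ≤ deg(F) = 2; strict inequality happens when F is divisible by Z (lost terms).


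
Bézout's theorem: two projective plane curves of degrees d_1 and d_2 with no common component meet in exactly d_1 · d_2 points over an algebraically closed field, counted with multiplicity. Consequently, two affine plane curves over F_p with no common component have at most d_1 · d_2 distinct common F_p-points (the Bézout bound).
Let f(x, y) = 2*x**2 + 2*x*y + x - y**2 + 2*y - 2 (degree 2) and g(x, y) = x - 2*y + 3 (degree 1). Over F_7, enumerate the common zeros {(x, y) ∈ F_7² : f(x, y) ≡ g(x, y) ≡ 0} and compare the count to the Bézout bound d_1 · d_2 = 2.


Common zeros: ∅; count = 0; Bézout bound = 2.

deg(f) = 2, deg(g) = 1, so Bézout bound = 2.
Scan x ∈ F_7. For each x, list the y ∈ F_7 with f(x, y) ≡ 0 and those with g(x, y) ≡ 0 (mod 7); the common zeros in that column are the intersection.
  x = 0: f ≡ 0 at y ∈ ∅; g ≡ 0 at y ∈ {5}; common: ∅.
  x = 1: f ≡ 0 at y ∈ ∅; g ≡ 0 at y ∈ {2}; common: ∅.
  x = 2: f ≡ 0 at y ∈ ∅; g ≡ 0 at y ∈ {6}; common: ∅.
  x = 3: f ≡ 0 at y ∈ {4}; g ≡ 0 at y ∈ {3}; common: ∅.
  x = 4: f ≡ 0 at y ∈ ∅; g ≡ 0 at y ∈ {0}; common: ∅.
  x = 5: f ≡ 0 at y ∈ ∅; g ≡ 0 at y ∈ {4}; common: ∅.
  x = 6: f ≡ 0 at y ∈ ∅; g ≡ 0 at y ∈ {1}; common: ∅.
Collecting: common zeros = ∅, so the count is 0.
Comparison with the Bézout bound: 0 ≤ 2 = deg(f)·deg(g), as expected for curves with no common component (the affine F_7-count falls short of the bound because intersections may lie at infinity, over extension fields, or carry multiplicity).


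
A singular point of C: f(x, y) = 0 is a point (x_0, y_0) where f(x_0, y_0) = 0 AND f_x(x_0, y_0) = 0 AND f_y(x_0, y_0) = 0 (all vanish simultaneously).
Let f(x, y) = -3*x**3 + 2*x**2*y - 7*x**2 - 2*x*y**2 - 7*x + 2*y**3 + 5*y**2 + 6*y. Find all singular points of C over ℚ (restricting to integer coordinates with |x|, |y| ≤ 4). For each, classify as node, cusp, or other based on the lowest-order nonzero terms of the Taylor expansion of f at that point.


Singular points: {(-1, -1)}; classification: cusp.

Compute partial derivatives:
  f_x = -9*x**2 + 4*x*y - 14*x - 2*y**2 - 7.
  f_y = 2*x**2 - 4*x*y + 6*y**2 + 10*y + 6.
Scan x_0 ∈ {−4, ..., 4}. For each x_0, f_y(x_0, y) is a polynomial in y; find its integer roots y ∈ {−4, ..., 4}, then test f_x and f at those candidates.
  x = -4: f_y(-4, y) = 6*y**2 + 26*y + 38; no integer root y with |y| ≤ 4.
  x = -3: f_y(-3, y) = 6*y**2 + 22*y + 24; no integer root y with |y| ≤ 4.
  x = -2: f_y(-2, y) = 6*y**2 + 18*y + 14; no integer root y with |y| ≤ 4.
  x = -1: f_y(-1, y) = 6*y**2 + 14*y + 8; vanishes at y ∈ {-1}. (-1, -1): f_x = 0, f = 0 — SINGULAR.
  x = 0: f_y(0, y) = 6*y**2 + 10*y + 6; no integer root y with |y| ≤ 4.
  x = 1: f_y(1, y) = 6*y**2 + 6*y + 8; no integer root y with |y| ≤ 4.
  x = 2: f_y(2, y) = 6*y**2 + 2*y + 14; no integer root y with |y| ≤ 4.
  x = 3: f_y(3, y) = 6*y**2 - 2*y + 24; no integer root y with |y| ≤ 4.
  x = 4: f_y(4, y) = 6*y**2 - 6*y + 38; no integer root y with |y| ≤ 4.
Only singular point on the grid: (-1, -1).
Classify: substitute x = -1 + u, y = -1 + v and expand: f = -3*u**3 + 2*u**2*v - 2*u*v**2 + 2*v**3 + v**2.
No constant or linear terms (consistent with a singular point). Quadratic part: v**2. Cubic part: -3*u**3 + 2*u**2*v - 2*u*v**2 + 2*v**3.
The quadratic part v**2 is a perfect square, so there is a single (double) tangent line v = 0, i.e. y = -1. Restricting the cubic part to that line (v = 0) leaves -3*u**3 ≠ 0, so f is not divisible by v and the branch is v² ≈ 3*u**3 to lowest order — this is a cusp.
Classification: cusp.


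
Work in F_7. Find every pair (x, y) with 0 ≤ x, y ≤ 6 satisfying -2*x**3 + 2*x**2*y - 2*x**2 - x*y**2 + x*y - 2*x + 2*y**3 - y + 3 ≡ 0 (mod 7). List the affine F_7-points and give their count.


Affine F_7-points: {(1, 1), (3, 1), (4, 3), (5, 2), (6, 5)}; count = 5.

For each of the 49 pairs (x, y) ∈ F_7², evaluate f(x, y) mod 7. Record the zeros.
  x = 0: [0↦3, 1↦4, 2↦3, 3↦5, 4↦1, 5↦3, 6↦2]  zeros at y ∈ ∅
  x = 1: [0↦4, 1↦0, 2↦6, 3↦6, 4↦5, 5↦1, 6↦6]  zeros at y ∈ {1}
  x = 2: [0↦3, 1↦5, 2↦1, 3↦3, 4↦2, 5↦3, 6↦4]  zeros at y ∈ ∅
  x = 3: [0↦2, 1↦0, 2↦4, 3↦5, 4↦1, 5↦4, 6↦5]  zeros at y ∈ {1}
  x = 4: [0↦3, 1↦1, 2↦3, 3↦0, 4↦4, 5↦6, 6↦4]  zeros at y ∈ {3}
  x = 5: [0↦1, 1↦3, 2↦0, 3↦4, 4↦6, 5↦4, 6↦3]  zeros at y ∈ {2}
  x = 6: [0↦5, 1↦1, 2↦4, 3↦5, 4↦2, 5↦0, 6↦4]  zeros at y ∈ {5}
Collecting zeros: affine points = {(1, 1), (3, 1), (4, 3), (5, 2), (6, 5)}.
Total count |C(F_7)_aff| = 5.


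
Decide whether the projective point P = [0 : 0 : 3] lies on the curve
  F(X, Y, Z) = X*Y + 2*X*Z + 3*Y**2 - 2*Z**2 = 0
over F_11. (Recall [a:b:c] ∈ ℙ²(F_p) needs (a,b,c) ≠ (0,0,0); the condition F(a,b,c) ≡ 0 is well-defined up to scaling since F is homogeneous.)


F(0,0,3) ≡ 4 (mod 11); P is NOT on the curve.

Evaluate F(0, 0, 3) term-by-term (mod 11).
  X*Y ↦ 1·0·0·1 = 0
  2*X*Z ↦ 2·0·1·3 = 0
  3*Y**2 ↦ 3·1·0·1 = 0
  -2*Z**2 ↦ -2·1·1·9 = -18
Sum: F(0, 0, 3) = (0) + (0) + (0) + (-18) = -18.
Reducing mod 11: -18 ≡ 4 (mod 11).
Since F(a, b, c) ≡ 4 ≠ 0 (mod 11), P does NOT lie on the curve.


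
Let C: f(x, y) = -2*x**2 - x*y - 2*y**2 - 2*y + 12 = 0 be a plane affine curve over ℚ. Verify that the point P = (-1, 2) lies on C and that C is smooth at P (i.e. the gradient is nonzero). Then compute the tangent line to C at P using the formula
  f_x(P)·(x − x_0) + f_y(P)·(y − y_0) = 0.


Tangent line at P: 2*x - 9*y + 20 = 0.

Step 1: f(-1, 2) = 0, so P lies on C.
Step 2: partial derivatives
  f_x(x, y) = -4*x - y, f_y(x, y) = -x - 4*y - 2.
  f_x(P) = 2, f_y(P) = -9 (gradient nonzero, so P is smooth).
Step 3: tangent line at P: 2·(x − -1) + -9·(y − 2) = 0.
Expanding: 2*x - 9*y + 20 = 0.


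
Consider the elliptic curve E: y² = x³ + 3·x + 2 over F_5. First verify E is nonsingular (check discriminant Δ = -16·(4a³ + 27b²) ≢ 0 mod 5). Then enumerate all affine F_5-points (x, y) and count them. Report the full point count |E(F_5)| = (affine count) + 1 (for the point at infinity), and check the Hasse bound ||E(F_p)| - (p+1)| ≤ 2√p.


Affine points = {(1, 1), (1, 4), (2, 1), (2, 4)}; affine count = 4; |E(F_5)| = 5.

Discriminant check: Δ ∝ 4a³ + 27b² = 4·3³ + 27·2² = 4·27 + 27·4 ≡ 1 (mod 5). Nonzero ⇒ E is nonsingular.
For each x ∈ F_5, compute rhs = x³ + 3·x + 2 mod 5, then count y ∈ F_5 with y² ≡ rhs.
  x = 0: rhs = 2, matching y values: none (0 points).
  x = 1: rhs = 1, matching y values: 1, 4 (2 points).
  x = 2: rhs = 1, matching y values: 1, 4 (2 points).
  x = 3: rhs = 3, matching y values: none (0 points).
  x = 4: rhs = 3, matching y values: none (0 points).
Total affine count: 4.
Full point count |E(F_5)| = 4 + 1 = 5.
Hasse bound: |5 − (5+1)| = |-1| = 1 ≤ 2√5 ≈ 4.4721 ✓.


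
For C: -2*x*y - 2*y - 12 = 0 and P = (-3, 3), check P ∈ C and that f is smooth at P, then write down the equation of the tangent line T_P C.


Tangent line at P: -6*x + 4*y - 30 = 0.

Step 1: f(-3, 3) = 0, so P lies on C.
Step 2: partial derivatives
  f_x(x, y) = -2*y, f_y(x, y) = -2*x - 2.
  f_x(P) = -6, f_y(P) = 4 (gradient nonzero, so P is smooth).
Step 3: tangent line at P: -6·(x − -3) + 4·(y − 3) = 0.
Expanding: -6*x + 4*y - 30 = 0.


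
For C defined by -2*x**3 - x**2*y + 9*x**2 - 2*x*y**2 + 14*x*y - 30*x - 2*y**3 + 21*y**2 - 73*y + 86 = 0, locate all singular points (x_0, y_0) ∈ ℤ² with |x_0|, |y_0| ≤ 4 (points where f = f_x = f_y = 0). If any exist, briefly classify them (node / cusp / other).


Singular points: {(1, 3)}; classification: cusp.

Compute partial derivatives:
  f_x = -6*x**2 - 2*x*y + 18*x - 2*y**2 + 14*y - 30.
  f_y = -x**2 - 4*x*y + 14*x - 6*y**2 + 42*y - 73.
Scan x_0 ∈ {−4, ..., 4}. For each x_0, f_y(x_0, y) is a polynomial in y; find its integer roots y ∈ {−4, ..., 4}, then test f_x and f at those candidates.
  x = -4: f_y(-4, y) = -6*y**2 + 58*y - 145; no integer root y with |y| ≤ 4.
  x = -3: f_y(-3, y) = -6*y**2 + 54*y - 124; no integer root y with |y| ≤ 4.
  x = -2: f_y(-2, y) = -6*y**2 + 50*y - 105; no integer root y with |y| ≤ 4.
  x = -1: f_y(-1, y) = -6*y**2 + 46*y - 88; vanishes at y ∈ {4}. (-1, 4): f_x = -22 ≠ 0.
  x = 0: f_y(0, y) = -6*y**2 + 42*y - 73; no integer root y with |y| ≤ 4.
  x = 1: f_y(1, y) = -6*y**2 + 38*y - 60; vanishes at y ∈ {3}. (1, 3): f_x = 0, f = 0 — SINGULAR.
  x = 2: f_y(2, y) = -6*y**2 + 34*y - 49; no integer root y with |y| ≤ 4.
  x = 3: f_y(3, y) = -6*y**2 + 30*y - 40; no integer root y with |y| ≤ 4.
  x = 4: f_y(4, y) = -6*y**2 + 26*y - 33; no integer root y with |y| ≤ 4.
Only singular point on the grid: (1, 3).
Classify: substitute x = 1 + u, y = 3 + v and expand: f = -2*u**3 - u**2*v - 2*u*v**2 - 2*v**3 + v**2.
No constant or linear terms (consistent with a singular point). Quadratic part: v**2. Cubic part: -2*u**3 - u**2*v - 2*u*v**2 - 2*v**3.
The quadratic part v**2 is a perfect square, so there is a single (double) tangent line v = 0, i.e. y = 3. Restricting the cubic part to that line (v = 0) leaves -2*u**3 ≠ 0, so f is not divisible by v and the branch is v² ≈ 2*u**3 to lowest order — this is a cusp.
Classification: cusp.


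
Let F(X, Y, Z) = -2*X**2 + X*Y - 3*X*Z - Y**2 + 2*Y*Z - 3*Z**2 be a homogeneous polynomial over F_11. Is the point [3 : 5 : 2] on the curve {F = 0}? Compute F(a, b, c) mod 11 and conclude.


F(3,5,2) ≡ 6 (mod 11); P is NOT on the curve.

Evaluate F(3, 5, 2) term-by-term (mod 11).
  -2*X**2 ↦ -2·9·1·1 = -18
  X*Y ↦ 1·3·5·1 = 15
  -3*X*Z ↦ -3·3·1·2 = -18
  -Y**2 ↦ -1·1·25·1 = -25
  2*Y*Z ↦ 2·1·5·2 = 20
  -3*Z**2 ↦ -3·1·1·4 = -12
Sum: F(3, 5, 2) = (-18) + (15) + (-18) + (-25) + (20) + (-12) = -38.
Reducing mod 11: -38 ≡ 6 (mod 11).
Since F(a, b, c) ≡ 6 ≠ 0 (mod 11), P does NOT lie on the curve.


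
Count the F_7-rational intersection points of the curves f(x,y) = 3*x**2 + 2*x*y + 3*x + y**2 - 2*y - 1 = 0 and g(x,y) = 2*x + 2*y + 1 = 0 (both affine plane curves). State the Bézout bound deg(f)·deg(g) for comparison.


Common zeros: {(3, 0), (5, 5)}; count = 2; Bézout bound = 2.

deg(f) = 2, deg(g) = 1, so Bézout bound = 2.
Scan x ∈ F_7. For each x, list the y ∈ F_7 with f(x, y) ≡ 0 and those with g(x, y) ≡ 0 (mod 7); the common zeros in that column are the intersection.
  x = 0: f ≡ 0 at y ∈ {4, 5}; g ≡ 0 at y ∈ {3}; common: ∅.
  x = 1: f ≡ 0 at y ∈ {3, 4}; g ≡ 0 at y ∈ {2}; common: ∅.
  x = 2: f ≡ 0 at y ∈ ∅; g ≡ 0 at y ∈ {1}; common: ∅.
  x = 3: f ≡ 0 at y ∈ {0, 3}; g ≡ 0 at y ∈ {0}; common: {0}.
  x = 4: f ≡ 0 at y ∈ ∅; g ≡ 0 at y ∈ {6}; common: ∅.
  x = 5: f ≡ 0 at y ∈ {1, 5}; g ≡ 0 at y ∈ {5}; common: {5}.
  x = 6: f ≡ 0 at y ∈ ∅; g ≡ 0 at y ∈ {4}; common: ∅.
Collecting: common zeros = {(3, 0), (5, 5)}, so the count is 2.
Comparison with the Bézout bound: 2 ≤ 2 = deg(f)·deg(g), as expected for curves with no common component (the bound is attained).


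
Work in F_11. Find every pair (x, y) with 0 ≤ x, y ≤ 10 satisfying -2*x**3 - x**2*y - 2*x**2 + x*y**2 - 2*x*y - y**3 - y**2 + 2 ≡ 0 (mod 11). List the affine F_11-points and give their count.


Affine F_11-points: {(0, 1), (2, 0), (3, 5), (5, 1), (6, 8), (9, 3), (10, 1), (10, 9), (10, 10)}; count = 9.

For each of the 121 pairs (x, y) ∈ F_11², evaluate f(x, y) mod 11. Record the zeros.
  x = 0: [0↦2, 1↦0, 2↦1, 3↦10, 4↦10, 5↦6, 6↦3, 7↦6, 8↦9, 9↦6, 10↦2]  zeros at y ∈ {1}
  x = 1: [0↦9, 1↦5, 2↦6, 3↦6, 4↦10, 5↦1, 6↦6, 7↦8, 8↦1, 9↦1, 10↦2]  zeros at y ∈ ∅
  x = 2: [0↦0, 1↦3, 2↦2, 3↦2, 4↦8, 5↦3, 6↦3, 7↦2, 8↦5, 9↦6, 10↦10]  zeros at y ∈ {0}
  x = 3: [0↦7, 1↦4, 2↦10, 3↦8, 4↦3, 5↦0, 6↦4, 7↦9, 8↦9, 9↦9, 10↦3]  zeros at y ∈ {5}
  x = 4: [0↦7, 1↦7, 2↦7, 3↦1, 4↦5, 5↦2, 6↦8, 7↦6, 8↦1, 9↦9, 10↦2]  zeros at y ∈ ∅
  x = 5: [0↦10, 1↦0, 2↦3, 3↦2, 4↦2, 5↦8, 6↦3, 7↦3, 8↦2, 9↦5, 10↦6]  zeros at y ∈ {1}
  x = 6: [0↦4, 1↦4, 2↦8, 3↦10, 4↦4, 5↦6, 6↦10, 7↦10, 8↦0, 9↦7, 10↦3]  zeros at y ∈ {8}
  x = 7: [0↦10, 1↦7, 2↦10, 3↦2, 4↦10, 5↦6, 6↦6, 7↦4, 8↦5, 9↦3, 10↦3]  zeros at y ∈ ∅
  x = 8: [0↦5, 1↦8, 2↦8, 3↦10, 4↦8, 5↦7, 6↦1, 7↦6, 8↦5, 9↦3, 10↦5]  zeros at y ∈ ∅
  x = 9: [0↦10, 1↦6, 2↦1, 3↦0, 4↦8, 5↦8, 6↦5, 7↦4, 8↦10, 9↦6, 10↦8]  zeros at y ∈ {3}
  x = 10: [0↦2, 1↦0, 2↦10, 3↦4, 4↦9, 5↦8, 6↦6, 7↦8, 8↦8, 9↦0, 10↦0]  zeros at y ∈ {1, 9, 10}
Collecting zeros: affine points = {(0, 1), (2, 0), (3, 5), (5, 1), (6, 8), (9, 3), (10, 1), (10, 9), (10, 10)}.
Total count |C(F_11)_aff| = 9.


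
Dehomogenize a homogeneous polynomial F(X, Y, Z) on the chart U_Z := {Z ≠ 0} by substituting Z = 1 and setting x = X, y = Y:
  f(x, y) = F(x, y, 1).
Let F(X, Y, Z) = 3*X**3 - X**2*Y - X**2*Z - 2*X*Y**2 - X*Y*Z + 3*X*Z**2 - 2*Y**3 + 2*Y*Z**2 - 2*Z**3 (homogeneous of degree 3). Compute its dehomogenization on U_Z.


f(x, y) = 3*x**3 - x**2*y - x**2 - 2*x*y**2 - x*y + 3*x - 2*y**3 + 2*y - 2

On U_Z we set Z = 1. Each monomial c·X^i·Y^j·Z^k in F becomes c·x^i·y^j·1^k = c·x^i·y^j.
Substituting Z = 1: F(X, Y, 1) = 3*x**3 - x**2*y - x**2 - 2*x*y**2 - x*y + 3*x - 2*y**3 + 2*y - 2.
Note: deg(f) ≤ deg(F) = 3; strict inequality happens when F is divisible by Z (lost terms).


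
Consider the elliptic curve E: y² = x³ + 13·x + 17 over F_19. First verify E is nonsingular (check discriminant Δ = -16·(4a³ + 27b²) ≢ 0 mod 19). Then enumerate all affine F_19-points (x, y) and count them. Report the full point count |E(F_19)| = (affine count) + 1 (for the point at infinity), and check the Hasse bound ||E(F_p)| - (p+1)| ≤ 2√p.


Affine points = {(0, 6), (0, 13), (3, 8), (3, 11), (4, 0), (5, 6), (5, 13), (6, 8), (6, 11), (8, 5), (8, 14), (10, 8), (10, 11), (11, 3), (11, 16), (12, 1), (12, 18), (14, 6), (14, 13)}; affine count = 19; |E(F_19)| = 20.

Discriminant check: Δ ∝ 4a³ + 27b² = 4·13³ + 27·17² = 4·2197 + 27·289 ≡ 4 (mod 19). Nonzero ⇒ E is nonsingular.
For each x ∈ F_19, compute rhs = x³ + 13·x + 17 mod 19, then count y ∈ F_19 with y² ≡ rhs.
  x = 0: rhs = 17, matching y values: 6, 13 (2 points).
  x = 1: rhs = 12, matching y values: none (0 points).
  x = 2: rhs = 13, matching y values: none (0 points).
  x = 3: rhs = 7, matching y values: 8, 11 (2 points).
  x = 4: rhs = 0, matching y values: 0 (1 points).
  x = 5: rhs = 17, matching y values: 6, 13 (2 points).
  x = 6: rhs = 7, matching y values: 8, 11 (2 points).
  x = 7: rhs = 14, matching y values: none (0 points).
  x = 8: rhs = 6, matching y values: 5, 14 (2 points).
  x = 9: rhs = 8, matching y values: none (0 points).
  x = 10: rhs = 7, matching y values: 8, 11 (2 points).
  x = 11: rhs = 9, matching y values: 3, 16 (2 points).
  x = 12: rhs = 1, matching y values: 1, 18 (2 points).
  x = 13: rhs = 8, matching y values: none (0 points).
  x = 14: rhs = 17, matching y values: 6, 13 (2 points).
  x = 15: rhs = 15, matching y values: none (0 points).
  x = 16: rhs = 8, matching y values: none (0 points).
  x = 17: rhs = 2, matching y values: none (0 points).
  x = 18: rhs = 3, matching y values: none (0 points).
Total affine count: 19.
Full point count |E(F_19)| = 19 + 1 = 20.
Hasse bound: |20 − (19+1)| = |0| = 0 ≤ 2√19 ≈ 8.7178 ✓.


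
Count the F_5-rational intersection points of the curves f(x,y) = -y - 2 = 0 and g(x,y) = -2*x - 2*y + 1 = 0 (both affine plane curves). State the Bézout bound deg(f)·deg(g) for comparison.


Common zeros: {(0, 3)}; count = 1; Bézout bound = 1.

deg(f) = 1, deg(g) = 1, so Bézout bound = 1.
Scan x ∈ F_5. For each x, list the y ∈ F_5 with f(x, y) ≡ 0 and those with g(x, y) ≡ 0 (mod 5); the common zeros in that column are the intersection.
  x = 0: f ≡ 0 at y ∈ {3}; g ≡ 0 at y ∈ {3}; common: {3}.
  x = 1: f ≡ 0 at y ∈ {3}; g ≡ 0 at y ∈ {2}; common: ∅.
  x = 2: f ≡ 0 at y ∈ {3}; g ≡ 0 at y ∈ {1}; common: ∅.
  x = 3: f ≡ 0 at y ∈ {3}; g ≡ 0 at y ∈ {0}; common: ∅.
  x = 4: f ≡ 0 at y ∈ {3}; g ≡ 0 at y ∈ {4}; common: ∅.
Collecting: common zeros = {(0, 3)}, so the count is 1.
Comparison with the Bézout bound: 1 ≤ 1 = deg(f)·deg(g), as expected for curves with no common component (the bound is attained).


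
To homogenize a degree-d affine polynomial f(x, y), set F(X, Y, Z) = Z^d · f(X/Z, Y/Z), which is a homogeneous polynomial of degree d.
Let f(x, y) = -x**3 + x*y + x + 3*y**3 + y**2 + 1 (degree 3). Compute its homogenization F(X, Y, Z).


F(X, Y, Z) = -X**3 + X*Y*Z + X*Z**2 + 3*Y**3 + Y**2*Z + Z**3

deg(f) = 3.
Substitute x = X/Z, y = Y/Z into f, then multiply by Z^3.
  monomial -1·x^3·y^0 ↦ -1·X^3·Y^0·Z^0.
  monomial 1·x^1·y^1 ↦ 1·X^1·Y^1·Z^1.
  monomial 1·x^1·y^0 ↦ 1·X^1·Y^0·Z^2.
  monomial 3·x^0·y^3 ↦ 3·X^0·Y^3·Z^0.
  monomial 1·x^0·y^2 ↦ 1·X^0·Y^2·Z^1.
  monomial 1·x^0·y^0 ↦ 1·X^0·Y^0·Z^3.
Collecting: F(X, Y, Z) = -X**3 + X*Y*Z + X*Z**2 + 3*Y**3 + Y**2*Z + Z**3.


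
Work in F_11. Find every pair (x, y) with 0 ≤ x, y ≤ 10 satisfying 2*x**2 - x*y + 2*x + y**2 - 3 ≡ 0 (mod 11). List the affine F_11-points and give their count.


Affine F_11-points: {(0, 5), (0, 6), (2, 6), (2, 7), (4, 2), (6, 7), (6, 10), (7, 2), (7, 5), (9, 10)}; count = 10.

For each of the 121 pairs (x, y) ∈ F_11², evaluate f(x, y) mod 11. Record the zeros.
  x = 0: [0↦8, 1↦9, 2↦1, 3↦6, 4↦2, 5↦0, 6↦0, 7↦2, 8↦6, 9↦1, 10↦9]  zeros at y ∈ {5, 6}
  x = 1: [0↦1, 1↦1, 2↦3, 3↦7, 4↦2, 5↦10, 6↦9, 7↦10, 8↦2, 9↦7, 10↦3]  zeros at y ∈ ∅
  x = 2: [0↦9, 1↦8, 2↦9, 3↦1, 4↦6, 5↦2, 6↦0, 7↦0, 8↦2, 9↦6, 10↦1]  zeros at y ∈ {6, 7}
  x = 3: [0↦10, 1↦8, 2↦8, 3↦10, 4↦3, 5↦9, 6↦6, 7↦5, 8↦6, 9↦9, 10↦3]  zeros at y ∈ ∅
  x = 4: [0↦4, 1↦1, 2↦0, 3↦1, 4↦4, 5↦9, 6↦5, 7↦3, 8↦3, 9↦5, 10↦9]  zeros at y ∈ {2}
  x = 5: [0↦2, 1↦9, 2↦7, 3↦7, 4↦9, 5↦2, 6↦8, 7↦5, 8↦4, 9↦5, 10↦8]  zeros at y ∈ ∅
  x = 6: [0↦4, 1↦10, 2↦7, 3↦6, 4↦7, 5↦10, 6↦4, 7↦0, 8↦9, 9↦9, 10↦0]  zeros at y ∈ {7, 10}
  x = 7: [0↦10, 1↦4, 2↦0, 3↦9, 4↦9, 5↦0, 6↦4, 7↦10, 8↦7, 9↦6, 10↦7]  zeros at y ∈ {2, 5}
  x = 8: [0↦9, 1↦2, 2↦8, 3↦5, 4↦4, 5↦5, 6↦8, 7↦2, 8↦9, 9↦7, 10↦7]  zeros at y ∈ ∅
  x = 9: [0↦1, 1↦4, 2↦9, 3↦5, 4↦3, 5↦3, 6↦5, 7↦9, 8↦4, 9↦1, 10↦0]  zeros at y ∈ {10}
  x = 10: [0↦8, 1↦10, 2↦3, 3↦9, 4↦6, 5↦5, 6↦6, 7↦9, 8↦3, 9↦10, 10↦8]  zeros at y ∈ ∅
Collecting zeros: affine points = {(0, 5), (0, 6), (2, 6), (2, 7), (4, 2), (6, 7), (6, 10), (7, 2), (7, 5), (9, 10)}.
Total count |C(F_11)_aff| = 10.


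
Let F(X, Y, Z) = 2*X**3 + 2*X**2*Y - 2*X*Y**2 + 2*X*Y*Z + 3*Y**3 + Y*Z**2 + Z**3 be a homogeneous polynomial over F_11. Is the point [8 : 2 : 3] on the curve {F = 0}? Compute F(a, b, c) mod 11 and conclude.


F(8,2,3) ≡ 6 (mod 11); P is NOT on the curve.

Evaluate F(8, 2, 3) term-by-term (mod 11).
  2*X**3 ↦ 2·512·1·1 = 1024
  2*X**2*Y ↦ 2·64·2·1 = 256
  -2*X*Y**2 ↦ -2·8·4·1 = -64
  2*X*Y*Z ↦ 2·8·2·3 = 96
  3*Y**3 ↦ 3·1·8·1 = 24
  Y*Z**2 ↦ 1·1·2·9 = 18
  Z**3 ↦ 1·1·1·27 = 27
Sum: F(8, 2, 3) = (1024) + (256) + (-64) + (96) + (24) + (18) + (27) = 1381.
Reducing mod 11: 1381 ≡ 6 (mod 11).
Since F(a, b, c) ≡ 6 ≠ 0 (mod 11), P does NOT lie on the curve.


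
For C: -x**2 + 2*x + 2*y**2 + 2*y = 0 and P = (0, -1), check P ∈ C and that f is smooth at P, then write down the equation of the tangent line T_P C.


Tangent line at P: 2*x - 2*y - 2 = 0.

Step 1: f(0, -1) = 0, so P lies on C.
Step 2: partial derivatives
  f_x(x, y) = 2 - 2*x, f_y(x, y) = 4*y + 2.
  f_x(P) = 2, f_y(P) = -2 (gradient nonzero, so P is smooth).
Step 3: tangent line at P: 2·(x − 0) + -2·(y − -1) = 0.
Expanding: 2*x - 2*y - 2 = 0.


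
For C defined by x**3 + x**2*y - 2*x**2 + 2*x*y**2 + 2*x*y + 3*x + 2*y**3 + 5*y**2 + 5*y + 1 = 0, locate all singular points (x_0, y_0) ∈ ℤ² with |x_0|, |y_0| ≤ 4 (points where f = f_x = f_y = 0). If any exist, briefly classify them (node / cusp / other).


Singular points: {(1, -1)}; classification: cusp.

Compute partial derivatives:
  f_x = 3*x**2 + 2*x*y - 4*x + 2*y**2 + 2*y + 3.
  f_y = x**2 + 4*x*y + 2*x + 6*y**2 + 10*y + 5.
Scan x_0 ∈ {−4, ..., 4}. For each x_0, f_y(x_0, y) is a polynomial in y; find its integer roots y ∈ {−4, ..., 4}, then test f_x and f at those candidates.
  x = -4: f_y(-4, y) = 6*y**2 - 6*y + 13; no integer root y with |y| ≤ 4.
  x = -3: f_y(-3, y) = 6*y**2 - 2*y + 8; no integer root y with |y| ≤ 4.
  x = -2: f_y(-2, y) = 6*y**2 + 2*y + 5; no integer root y with |y| ≤ 4.
  x = -1: f_y(-1, y) = 6*y**2 + 6*y + 4; no integer root y with |y| ≤ 4.
  x = 0: f_y(0, y) = 6*y**2 + 10*y + 5; no integer root y with |y| ≤ 4.
  x = 1: f_y(1, y) = 6*y**2 + 14*y + 8; vanishes at y ∈ {-1}. (1, -1): f_x = 0, f = 0 — SINGULAR.
  x = 2: f_y(2, y) = 6*y**2 + 18*y + 13; no integer root y with |y| ≤ 4.
  x = 3: f_y(3, y) = 6*y**2 + 22*y + 20; vanishes at y ∈ {-2}. (3, -2): f_x = 10 ≠ 0.
  x = 4: f_y(4, y) = 6*y**2 + 26*y + 29; no integer root y with |y| ≤ 4.
Only singular point on the grid: (1, -1).
Classify: substitute x = 1 + u, y = -1 + v and expand: f = u**3 + u**2*v + 2*u*v**2 + 2*v**3 + v**2.
No constant or linear terms (consistent with a singular point). Quadratic part: v**2. Cubic part: u**3 + u**2*v + 2*u*v**2 + 2*v**3.
The quadratic part v**2 is a perfect square, so there is a single (double) tangent line v = 0, i.e. y = -1. Restricting the cubic part to that line (v = 0) leaves u**3 ≠ 0, so f is not divisible by v and the branch is v² ≈ -u**3 to lowest order — this is a cusp.
Classification: cusp.


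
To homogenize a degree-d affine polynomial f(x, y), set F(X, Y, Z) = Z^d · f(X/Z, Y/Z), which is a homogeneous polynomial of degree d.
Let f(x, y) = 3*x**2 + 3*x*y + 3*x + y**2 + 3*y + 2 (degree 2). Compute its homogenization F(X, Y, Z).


F(X, Y, Z) = 3*X**2 + 3*X*Y + 3*X*Z + Y**2 + 3*Y*Z + 2*Z**2

deg(f) = 2.
Substitute x = X/Z, y = Y/Z into f, then multiply by Z^2.
  monomial 3·x^2·y^0 ↦ 3·X^2·Y^0·Z^0.
  monomial 3·x^1·y^1 ↦ 3·X^1·Y^1·Z^0.
  monomial 3·x^1·y^0 ↦ 3·X^1·Y^0·Z^1.
  monomial 1·x^0·y^2 ↦ 1·X^0·Y^2·Z^0.
  monomial 3·x^0·y^1 ↦ 3·X^0·Y^1·Z^1.
  monomial 2·x^0·y^0 ↦ 2·X^0·Y^0·Z^2.
Collecting: F(X, Y, Z) = 3*X**2 + 3*X*Y + 3*X*Z + Y**2 + 3*Y*Z + 2*Z**2.


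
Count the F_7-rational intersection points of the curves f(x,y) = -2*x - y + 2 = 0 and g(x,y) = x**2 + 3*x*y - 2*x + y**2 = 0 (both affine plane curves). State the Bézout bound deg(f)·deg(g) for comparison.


Common zeros: {(4, 1), (6, 4)}; count = 2; Bézout bound = 2.

deg(f) = 1, deg(g) = 2, so Bézout bound = 2.
Scan x ∈ F_7. For each x, list the y ∈ F_7 with f(x, y) ≡ 0 and those with g(x, y) ≡ 0 (mod 7); the common zeros in that column are the intersection.
  x = 0: f ≡ 0 at y ∈ {2}; g ≡ 0 at y ∈ {0}; common: ∅.
  x = 1: f ≡ 0 at y ∈ {0}; g ≡ 0 at y ∈ ∅; common: ∅.
  x = 2: f ≡ 0 at y ∈ {5}; g ≡ 0 at y ∈ {0, 1}; common: ∅.
  x = 3: f ≡ 0 at y ∈ {3}; g ≡ 0 at y ∈ ∅; common: ∅.
  x = 4: f ≡ 0 at y ∈ {1}; g ≡ 0 at y ∈ {1}; common: {1}.
  x = 5: f ≡ 0 at y ∈ {6}; g ≡ 0 at y ∈ {2, 4}; common: ∅.
  x = 6: f ≡ 0 at y ∈ {4}; g ≡ 0 at y ∈ {4, 6}; common: {4}.
Collecting: common zeros = {(4, 1), (6, 4)}, so the count is 2.
Comparison with the Bézout bound: 2 ≤ 2 = deg(f)·deg(g), as expected for curves with no common component (the bound is attained).


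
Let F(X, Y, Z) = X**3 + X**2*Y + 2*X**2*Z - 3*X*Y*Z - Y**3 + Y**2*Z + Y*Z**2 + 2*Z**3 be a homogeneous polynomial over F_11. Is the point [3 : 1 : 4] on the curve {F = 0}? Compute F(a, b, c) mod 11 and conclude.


F(3,1,4) ≡ 10 (mod 11); P is NOT on the curve.

Evaluate F(3, 1, 4) term-by-term (mod 11).
  X**3 ↦ 1·27·1·1 = 27
  X**2*Y ↦ 1·9·1·1 = 9
  2*X**2*Z ↦ 2·9·1·4 = 72
  -3*X*Y*Z ↦ -3·3·1·4 = -36
  -Y**3 ↦ -1·1·1·1 = -1
  Y**2*Z ↦ 1·1·1·4 = 4
  Y*Z**2 ↦ 1·1·1·16 = 16
  2*Z**3 ↦ 2·1·1·64 = 128
Sum: F(3, 1, 4) = (27) + (9) + (72) + (-36) + (-1) + (4) + (16) + (128) = 219.
Reducing mod 11: 219 ≡ 10 (mod 11).
Since F(a, b, c) ≡ 10 ≠ 0 (mod 11), P does NOT lie on the curve.


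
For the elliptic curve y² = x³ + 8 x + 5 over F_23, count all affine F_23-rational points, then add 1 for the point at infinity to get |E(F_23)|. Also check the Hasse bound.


Affine points = {(2, 11), (2, 12), (4, 3), (4, 20), (5, 3), (5, 20), (6, 4), (6, 19), (7, 6), (7, 17), (8, 11), (8, 12), (9, 1), (9, 22), (10, 2), (10, 21), (12, 9), (12, 14), (13, 11), (13, 12), (14, 3), (14, 20), (15, 2), (15, 21), (18, 1), (18, 22), (19, 1), (19, 22), (20, 0), (21, 2), (21, 21)}; affine count = 31; |E(F_23)| = 32.

Discriminant check: Δ ∝ 4a³ + 27b² = 4·8³ + 27·5² = 4·512 + 27·25 ≡ 9 (mod 23). Nonzero ⇒ E is nonsingular.
For each x ∈ F_23, compute rhs = x³ + 8·x + 5 mod 23, then count y ∈ F_23 with y² ≡ rhs.
  x = 0: rhs = 5, matching y values: none (0 points).
  x = 1: rhs = 14, matching y values: none (0 points).
  x = 2: rhs = 6, matching y values: 11, 12 (2 points).
  x = 3: rhs = 10, matching y values: none (0 points).
  x = 4: rhs = 9, matching y values: 3, 20 (2 points).
  x = 5: rhs = 9, matching y values: 3, 20 (2 points).
  x = 6: rhs = 16, matching y values: 4, 19 (2 points).
  x = 7: rhs = 13, matching y values: 6, 17 (2 points).
  x = 8: rhs = 6, matching y values: 11, 12 (2 points).
  x = 9: rhs = 1, matching y values: 1, 22 (2 points).
  x = 10: rhs = 4, matching y values: 2, 21 (2 points).
  x = 11: rhs = 21, matching y values: none (0 points).
  x = 12: rhs = 12, matching y values: 9, 14 (2 points).
  x = 13: rhs = 6, matching y values: 11, 12 (2 points).
  x = 14: rhs = 9, matching y values: 3, 20 (2 points).
  x = 15: rhs = 4, matching y values: 2, 21 (2 points).
  x = 16: rhs = 20, matching y values: none (0 points).
  x = 17: rhs = 17, matching y values: none (0 points).
  x = 18: rhs = 1, matching y values: 1, 22 (2 points).
  x = 19: rhs = 1, matching y values: 1, 22 (2 points).
  x = 20: rhs = 0, matching y values: 0 (1 points).
  x = 21: rhs = 4, matching y values: 2, 21 (2 points).
  x = 22: rhs = 19, matching y values: none (0 points).
Total affine count: 31.
Full point count |E(F_23)| = 31 + 1 = 32.
Hasse bound: |32 − (23+1)| = |8| = 8 ≤ 2√23 ≈ 9.5917 ✓.


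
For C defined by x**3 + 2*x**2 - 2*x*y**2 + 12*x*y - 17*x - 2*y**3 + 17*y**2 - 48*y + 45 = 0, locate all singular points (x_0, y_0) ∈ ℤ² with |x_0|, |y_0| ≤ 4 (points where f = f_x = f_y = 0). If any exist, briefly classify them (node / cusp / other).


Singular points: {(-1, 3)}; classification: node.

Compute partial derivatives:
  f_x = 3*x**2 + 4*x - 2*y**2 + 12*y - 17.
  f_y = -4*x*y + 12*x - 6*y**2 + 34*y - 48.
Scan x_0 ∈ {−4, ..., 4}. For each x_0, f_y(x_0, y) is a polynomial in y; find its integer roots y ∈ {−4, ..., 4}, then test f_x and f at those candidates.
  x = -4: f_y(-4, y) = -6*y**2 + 50*y - 96; vanishes at y ∈ {3}. (-4, 3): f_x = 33 ≠ 0.
  x = -3: f_y(-3, y) = -6*y**2 + 46*y - 84; vanishes at y ∈ {3}. (-3, 3): f_x = 16 ≠ 0.
  x = -2: f_y(-2, y) = -6*y**2 + 42*y - 72; vanishes at y ∈ {3, 4}. (-2, 3): f_x = 5 ≠ 0; (-2, 4): f_x = 3 ≠ 0.
  x = -1: f_y(-1, y) = -6*y**2 + 38*y - 60; vanishes at y ∈ {3}. (-1, 3): f_x = 0, f = 0 — SINGULAR.
  x = 0: f_y(0, y) = -6*y**2 + 34*y - 48; vanishes at y ∈ {3}. (0, 3): f_x = 1 ≠ 0.
  x = 1: f_y(1, y) = -6*y**2 + 30*y - 36; vanishes at y ∈ {2, 3}. (1, 2): f_x = 6 ≠ 0; (1, 3): f_x = 8 ≠ 0.
  x = 2: f_y(2, y) = -6*y**2 + 26*y - 24; vanishes at y ∈ {3}. (2, 3): f_x = 21 ≠ 0.
  x = 3: f_y(3, y) = -6*y**2 + 22*y - 12; vanishes at y ∈ {3}. (3, 3): f_x = 40 ≠ 0.
  x = 4: f_y(4, y) = -6*y**2 + 18*y; vanishes at y ∈ {0, 3}. (4, 0): f_x = 47 ≠ 0; (4, 3): f_x = 65 ≠ 0.
Only singular point on the grid: (-1, 3).
Classify: substitute x = -1 + u, y = 3 + v and expand: f = u**3 - u**2 - 2*u*v**2 - 2*v**3 + v**2.
No constant or linear terms (consistent with a singular point). Quadratic part: -u**2 + v**2. Cubic part: u**3 - 2*u*v**2 - 2*v**3.
The quadratic part v**2 - u**2 = (v − u)(v + u) splits into two distinct linear factors, so there are two distinct tangent lines y − 3 = ±(x − -1) — this is a node (ordinary double point).
Classification: node.
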